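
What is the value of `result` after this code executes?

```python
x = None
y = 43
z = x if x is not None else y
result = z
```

x = None; y = 43; z = 43; result = 43

43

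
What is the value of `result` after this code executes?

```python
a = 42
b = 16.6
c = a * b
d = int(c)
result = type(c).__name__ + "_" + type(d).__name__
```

a is int; b is float; c is float; d is int; result = 'float_int'

'float_int'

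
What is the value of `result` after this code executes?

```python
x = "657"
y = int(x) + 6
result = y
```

x = '657'; y = 663; result = 663

663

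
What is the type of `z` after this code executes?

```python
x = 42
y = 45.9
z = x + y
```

int + float = float

float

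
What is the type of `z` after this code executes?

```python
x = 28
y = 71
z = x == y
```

Equality comparison returns bool

bool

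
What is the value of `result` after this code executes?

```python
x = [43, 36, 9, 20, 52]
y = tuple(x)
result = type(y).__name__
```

x is list; y is tuple; result = 'tuple'

'tuple'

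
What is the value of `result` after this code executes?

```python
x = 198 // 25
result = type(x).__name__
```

x is int; result = 'int'

'int'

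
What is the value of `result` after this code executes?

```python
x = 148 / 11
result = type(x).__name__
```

x is float; result = 'float'

'float'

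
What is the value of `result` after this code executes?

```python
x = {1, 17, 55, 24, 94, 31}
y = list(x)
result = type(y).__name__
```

x is set; y is list; result = 'list'

'list'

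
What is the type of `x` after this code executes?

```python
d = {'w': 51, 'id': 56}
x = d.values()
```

.values() returns dict_values view

dict_values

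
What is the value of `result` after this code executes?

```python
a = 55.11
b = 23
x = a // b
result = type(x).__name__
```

a is float; b is int; x is float; result = 'float'

'float'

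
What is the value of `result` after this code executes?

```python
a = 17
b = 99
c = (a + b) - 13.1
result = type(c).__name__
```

a is int; b is int; c is float; result = 'float'

'float'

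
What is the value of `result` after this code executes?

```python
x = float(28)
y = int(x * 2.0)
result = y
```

x = 28.0; y = 56; result = 56

56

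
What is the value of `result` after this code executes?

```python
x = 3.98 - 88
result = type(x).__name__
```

x is float; result = 'float'

'float'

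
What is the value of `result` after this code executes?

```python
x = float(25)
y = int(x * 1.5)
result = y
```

x = 25.0; y = 37; result = 37

37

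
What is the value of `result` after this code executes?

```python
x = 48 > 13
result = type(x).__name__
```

x is bool; result = 'bool'

'bool'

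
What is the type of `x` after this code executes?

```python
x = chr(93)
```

chr() returns str (single char)

str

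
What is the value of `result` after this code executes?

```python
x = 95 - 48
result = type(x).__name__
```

x is int; result = 'int'

'int'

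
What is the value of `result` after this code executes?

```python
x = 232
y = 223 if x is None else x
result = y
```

x = 232; y = 232; result = 232

232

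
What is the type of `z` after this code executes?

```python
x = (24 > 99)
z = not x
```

'not' returns bool

bool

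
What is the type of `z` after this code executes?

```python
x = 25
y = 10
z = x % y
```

int % int = int

int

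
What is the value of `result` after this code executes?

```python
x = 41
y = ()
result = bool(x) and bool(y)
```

x = 41; y = (); result = False

False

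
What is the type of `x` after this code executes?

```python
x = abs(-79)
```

abs() of int returns int

int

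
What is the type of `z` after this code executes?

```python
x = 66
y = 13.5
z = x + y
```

int + float = float

float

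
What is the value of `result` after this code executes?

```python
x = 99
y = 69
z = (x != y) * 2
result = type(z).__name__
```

x is int; y is int; z is int; result = 'int'

'int'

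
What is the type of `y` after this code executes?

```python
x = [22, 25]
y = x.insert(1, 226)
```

list.insert() returns None

NoneType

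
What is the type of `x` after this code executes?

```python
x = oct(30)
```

oct() returns str representation

str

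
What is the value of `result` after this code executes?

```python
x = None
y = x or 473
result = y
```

x = None; y = 473; result = 473

473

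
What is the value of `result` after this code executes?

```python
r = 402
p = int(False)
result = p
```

r = 402; p = 0; result = 0

0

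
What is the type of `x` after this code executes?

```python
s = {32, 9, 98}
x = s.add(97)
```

set.add() returns None (mutates in place)

NoneType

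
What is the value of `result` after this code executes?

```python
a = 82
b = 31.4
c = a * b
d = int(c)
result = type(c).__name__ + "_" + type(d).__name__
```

a is int; b is float; c is float; d is int; result = 'float_int'

'float_int'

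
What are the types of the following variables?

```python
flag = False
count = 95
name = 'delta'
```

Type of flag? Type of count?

flag is assigned the constant False, which has type bool; count is assigned a bare integer (no decimal point), so it is an int

bool, int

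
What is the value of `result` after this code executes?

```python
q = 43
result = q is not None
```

q = 43; result = True

True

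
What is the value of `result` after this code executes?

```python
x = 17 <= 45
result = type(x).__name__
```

x is bool; result = 'bool'

'bool'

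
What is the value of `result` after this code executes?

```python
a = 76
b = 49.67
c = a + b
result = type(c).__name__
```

a is int; b is float; c is float; result = 'float'

'float'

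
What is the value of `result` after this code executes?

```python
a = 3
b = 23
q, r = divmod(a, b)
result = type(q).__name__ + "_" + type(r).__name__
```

a is int; b is int; q is int; r is int; result = 'int_int'

'int_int'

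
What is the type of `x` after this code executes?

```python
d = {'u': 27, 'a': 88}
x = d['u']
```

Accessing dict[str, int] with str key returns int

int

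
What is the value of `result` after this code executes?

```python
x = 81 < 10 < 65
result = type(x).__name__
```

x is bool; result = 'bool'

'bool'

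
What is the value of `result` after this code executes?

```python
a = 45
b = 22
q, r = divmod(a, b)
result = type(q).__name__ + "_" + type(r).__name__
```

a is int; b is int; q is int; r is int; result = 'int_int'

'int_int'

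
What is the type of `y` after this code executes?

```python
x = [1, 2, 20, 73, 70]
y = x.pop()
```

list.pop() returns the popped element

int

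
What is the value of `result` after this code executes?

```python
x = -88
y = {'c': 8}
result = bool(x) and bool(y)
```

x = -88; y = {'c': 8}; result = True

True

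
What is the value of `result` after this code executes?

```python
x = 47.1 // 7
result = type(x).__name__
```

x is float; result = 'float'

'float'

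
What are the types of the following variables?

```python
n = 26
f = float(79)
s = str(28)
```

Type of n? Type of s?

n is assigned a bare integer (no decimal point), so it is an int; s is assigned the result of calling str(), which returns a str

int, str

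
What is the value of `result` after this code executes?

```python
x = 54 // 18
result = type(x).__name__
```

x is int; result = 'int'

'int'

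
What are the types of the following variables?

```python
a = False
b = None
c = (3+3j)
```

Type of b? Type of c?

b is assigned None, whose type is NoneType; c is assigned (3+3j), an int plus an imaginary literal (j suffix), which evaluates to complex

NoneType, complex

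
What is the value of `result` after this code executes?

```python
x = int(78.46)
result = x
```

x = 78; result = 78

78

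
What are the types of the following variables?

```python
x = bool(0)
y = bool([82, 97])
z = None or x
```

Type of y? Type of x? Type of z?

bool() returns bool; bool() returns bool; None or bool returns the bool

bool, bool, bool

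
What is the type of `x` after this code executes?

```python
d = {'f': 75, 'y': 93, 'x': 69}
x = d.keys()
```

.keys() returns dict_keys view

dict_keys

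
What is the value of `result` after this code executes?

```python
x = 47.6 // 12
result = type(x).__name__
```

x is float; result = 'float'

'float'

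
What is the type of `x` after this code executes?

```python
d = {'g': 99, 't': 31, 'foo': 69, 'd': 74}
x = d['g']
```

Accessing dict[str, int] with str key returns int

int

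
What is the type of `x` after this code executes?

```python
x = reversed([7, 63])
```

reversed() on a list returns list_reverseiterator

list_reverseiterator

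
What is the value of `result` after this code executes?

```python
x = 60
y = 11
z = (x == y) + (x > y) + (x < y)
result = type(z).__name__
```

x is int; y is int; z is int; result = 'int'

'int'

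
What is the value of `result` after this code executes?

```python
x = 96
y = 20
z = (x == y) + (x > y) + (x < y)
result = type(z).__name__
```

x is int; y is int; z is int; result = 'int'

'int'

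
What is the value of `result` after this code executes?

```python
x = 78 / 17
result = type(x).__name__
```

x is float; result = 'float'

'float'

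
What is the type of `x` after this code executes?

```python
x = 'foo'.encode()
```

str.encode() returns bytes

bytes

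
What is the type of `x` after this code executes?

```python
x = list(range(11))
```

list(range()) returns list

list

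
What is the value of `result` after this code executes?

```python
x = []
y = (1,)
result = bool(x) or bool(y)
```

x = []; y = (1,); result = True

True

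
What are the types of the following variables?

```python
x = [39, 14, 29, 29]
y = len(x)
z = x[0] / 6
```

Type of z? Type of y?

int / int = float; len() returns int

float, int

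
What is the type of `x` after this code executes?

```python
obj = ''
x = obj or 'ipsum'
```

'or' returns first truthy value (str)

str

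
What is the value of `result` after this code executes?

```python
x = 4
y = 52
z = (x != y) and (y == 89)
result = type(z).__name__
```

x is int; y is int; z is bool; result = 'bool'

'bool'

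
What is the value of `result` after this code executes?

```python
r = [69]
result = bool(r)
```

r = [69]; result = True

True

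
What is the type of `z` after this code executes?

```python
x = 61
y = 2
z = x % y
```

int % int = int

int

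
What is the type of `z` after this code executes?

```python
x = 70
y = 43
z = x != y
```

Comparison returns bool

bool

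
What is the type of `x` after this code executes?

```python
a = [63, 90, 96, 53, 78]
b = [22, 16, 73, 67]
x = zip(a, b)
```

zip() returns a zip object

zip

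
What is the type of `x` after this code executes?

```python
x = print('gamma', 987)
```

print() returns None

NoneType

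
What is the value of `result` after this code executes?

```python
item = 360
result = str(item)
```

item = 360; result = '360'

'360'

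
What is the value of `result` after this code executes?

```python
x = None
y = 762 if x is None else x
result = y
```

x = None; y = 762; result = 762

762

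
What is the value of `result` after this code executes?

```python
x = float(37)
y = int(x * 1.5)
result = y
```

x = 37.0; y = 55; result = 55

55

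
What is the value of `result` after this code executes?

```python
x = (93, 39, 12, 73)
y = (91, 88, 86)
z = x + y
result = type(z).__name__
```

x is tuple; y is tuple; z is tuple; result = 'tuple'

'tuple'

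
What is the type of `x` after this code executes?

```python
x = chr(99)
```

chr() returns str (single char)

str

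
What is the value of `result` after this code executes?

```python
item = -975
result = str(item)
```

item = -975; result = '-975'

'-975'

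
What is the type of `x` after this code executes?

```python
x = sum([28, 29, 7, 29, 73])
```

sum() of ints returns int

int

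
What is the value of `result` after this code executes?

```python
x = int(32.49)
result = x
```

x = 32; result = 32

32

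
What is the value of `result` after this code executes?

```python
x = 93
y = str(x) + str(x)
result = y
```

x = 93; y = '9393'; result = '9393'

'9393'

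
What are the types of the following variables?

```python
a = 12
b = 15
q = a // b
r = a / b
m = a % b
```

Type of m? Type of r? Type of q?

% of ints returns int; / returns float; // returns int

int, float, int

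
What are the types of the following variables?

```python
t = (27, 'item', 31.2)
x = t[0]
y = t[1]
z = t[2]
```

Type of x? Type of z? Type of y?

tuple[0] is int; tuple[2] is float; tuple[1] is str

int, float, str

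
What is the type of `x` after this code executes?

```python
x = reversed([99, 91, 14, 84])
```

reversed() on a list returns list_reverseiterator

list_reverseiterator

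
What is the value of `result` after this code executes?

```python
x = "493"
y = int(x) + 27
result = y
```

x = '493'; y = 520; result = 520

520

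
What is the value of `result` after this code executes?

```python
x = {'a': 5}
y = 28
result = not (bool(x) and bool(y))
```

x = {'a': 5}; y = 28; result = False

False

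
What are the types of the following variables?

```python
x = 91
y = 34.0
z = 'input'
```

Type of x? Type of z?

x is assigned a bare integer (no decimal point), so it is an int; z is assigned a quoted string literal, so it is a str

int, str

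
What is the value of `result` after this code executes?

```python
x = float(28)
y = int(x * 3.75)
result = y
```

x = 28.0; y = 105; result = 105

105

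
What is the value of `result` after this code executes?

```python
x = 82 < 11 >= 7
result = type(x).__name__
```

x is bool; result = 'bool'

'bool'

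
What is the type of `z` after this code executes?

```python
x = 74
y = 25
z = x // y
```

int // int = int

int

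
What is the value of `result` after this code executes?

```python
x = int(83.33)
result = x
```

x = 83; result = 83

83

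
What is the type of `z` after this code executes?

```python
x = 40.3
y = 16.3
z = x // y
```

float // float = float

float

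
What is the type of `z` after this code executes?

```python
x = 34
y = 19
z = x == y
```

Equality comparison returns bool

bool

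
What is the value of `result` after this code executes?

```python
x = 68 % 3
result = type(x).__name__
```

x is int; result = 'int'

'int'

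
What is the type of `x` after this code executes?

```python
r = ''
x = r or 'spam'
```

'or' returns first truthy value (str)

str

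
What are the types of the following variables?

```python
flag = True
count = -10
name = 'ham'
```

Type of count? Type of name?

count is assigned a bare integer (no decimal point), so it is an int; name is assigned a quoted string literal, so it is a str

int, str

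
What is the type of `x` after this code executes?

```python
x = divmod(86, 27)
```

divmod() returns tuple of (quotient, remainder)

tuple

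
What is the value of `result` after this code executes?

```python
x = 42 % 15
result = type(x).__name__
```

x is int; result = 'int'

'int'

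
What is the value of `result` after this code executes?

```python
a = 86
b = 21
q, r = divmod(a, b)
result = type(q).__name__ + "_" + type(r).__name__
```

a is int; b is int; q is int; r is int; result = 'int_int'

'int_int'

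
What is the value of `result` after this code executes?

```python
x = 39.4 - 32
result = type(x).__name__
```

x is float; result = 'float'

'float'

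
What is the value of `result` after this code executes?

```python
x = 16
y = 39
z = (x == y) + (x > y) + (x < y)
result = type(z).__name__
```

x is int; y is int; z is int; result = 'int'

'int'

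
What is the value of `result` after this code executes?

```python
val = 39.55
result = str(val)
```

val = 39.55; result = '39.55'

'39.55'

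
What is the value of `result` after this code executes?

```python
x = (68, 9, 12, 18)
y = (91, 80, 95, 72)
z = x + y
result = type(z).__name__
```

x is tuple; y is tuple; z is tuple; result = 'tuple'

'tuple'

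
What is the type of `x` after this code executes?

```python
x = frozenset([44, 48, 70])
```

frozenset() returns frozenset

frozenset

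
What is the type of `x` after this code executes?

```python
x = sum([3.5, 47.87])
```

sum() of floats returns float

float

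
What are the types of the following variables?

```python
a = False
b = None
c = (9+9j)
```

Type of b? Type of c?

b is assigned None, whose type is NoneType; c is assigned (9+9j), an int plus an imaginary literal (j suffix), which evaluates to complex

NoneType, complex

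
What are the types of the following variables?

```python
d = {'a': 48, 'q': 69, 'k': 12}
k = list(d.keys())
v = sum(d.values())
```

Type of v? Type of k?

sum of ints is int; list() converts to list

int, list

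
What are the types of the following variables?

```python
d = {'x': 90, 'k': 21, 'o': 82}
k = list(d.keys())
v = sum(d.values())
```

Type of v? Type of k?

sum of ints is int; list() converts to list

int, list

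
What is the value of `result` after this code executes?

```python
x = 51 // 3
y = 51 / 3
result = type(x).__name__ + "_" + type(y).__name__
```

x is int; y is float; result = 'int_float'

'int_float'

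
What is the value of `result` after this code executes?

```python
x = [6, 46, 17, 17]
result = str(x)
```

x = [6, 46, 17, 17]; result = '[6, 46, 17, 17]'

'[6, 46, 17, 17]'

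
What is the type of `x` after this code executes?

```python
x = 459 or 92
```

'or' returns first truthy value (int)

int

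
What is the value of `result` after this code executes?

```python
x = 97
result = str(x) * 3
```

x = 97; result = '979797'

'979797'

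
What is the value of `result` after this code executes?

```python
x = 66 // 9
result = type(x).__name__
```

x is int; result = 'int'

'int'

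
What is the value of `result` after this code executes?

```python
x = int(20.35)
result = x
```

x = 20; result = 20

20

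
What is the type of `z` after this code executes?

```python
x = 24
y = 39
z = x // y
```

int // int = int

int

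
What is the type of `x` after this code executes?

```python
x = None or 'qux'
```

'or' with None returns the other truthy value (str)

str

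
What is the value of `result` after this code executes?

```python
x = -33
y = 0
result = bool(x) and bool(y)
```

x = -33; y = 0; result = False

False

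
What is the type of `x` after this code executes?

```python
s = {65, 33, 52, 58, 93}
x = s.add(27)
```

set.add() returns None (mutates in place)

NoneType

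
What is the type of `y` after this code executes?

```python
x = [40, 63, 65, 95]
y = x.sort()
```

list.sort() returns None (mutates in place)

NoneType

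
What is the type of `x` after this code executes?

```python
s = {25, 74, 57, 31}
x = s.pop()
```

Popping from set[int] returns int

int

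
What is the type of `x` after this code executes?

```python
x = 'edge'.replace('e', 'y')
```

str.replace() returns str

str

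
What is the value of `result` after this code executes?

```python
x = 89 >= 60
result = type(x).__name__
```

x is bool; result = 'bool'

'bool'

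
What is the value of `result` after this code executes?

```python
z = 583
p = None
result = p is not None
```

z = 583; p = None; result = False

False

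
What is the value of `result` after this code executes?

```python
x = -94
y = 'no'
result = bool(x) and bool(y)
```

x = -94; y = 'no'; result = True

True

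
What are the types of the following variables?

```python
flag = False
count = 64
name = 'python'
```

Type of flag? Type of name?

flag is assigned the constant False, which has type bool; name is assigned a quoted string literal, so it is a str

bool, str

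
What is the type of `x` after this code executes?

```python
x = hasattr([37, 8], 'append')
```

hasattr() returns bool

bool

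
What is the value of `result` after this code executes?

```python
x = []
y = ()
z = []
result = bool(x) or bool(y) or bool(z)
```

x = []; y = (); z = []; result = False

False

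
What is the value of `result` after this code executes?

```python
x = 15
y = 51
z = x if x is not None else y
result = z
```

x = 15; y = 51; z = 15; result = 15

15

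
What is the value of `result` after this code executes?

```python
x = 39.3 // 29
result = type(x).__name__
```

x is float; result = 'float'

'float'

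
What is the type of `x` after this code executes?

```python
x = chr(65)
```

chr() returns str (single char)

str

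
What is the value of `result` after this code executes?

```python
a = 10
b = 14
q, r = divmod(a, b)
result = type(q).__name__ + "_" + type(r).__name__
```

a is int; b is int; q is int; r is int; result = 'int_int'

'int_int'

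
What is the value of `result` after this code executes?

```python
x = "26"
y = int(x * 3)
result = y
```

x = '26'; y = 262626; result = 262626

262626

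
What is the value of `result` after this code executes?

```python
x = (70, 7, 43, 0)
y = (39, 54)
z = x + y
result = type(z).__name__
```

x is tuple; y is tuple; z is tuple; result = 'tuple'

'tuple'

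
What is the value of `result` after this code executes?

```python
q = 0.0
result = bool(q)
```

q = 0.0; result = False

False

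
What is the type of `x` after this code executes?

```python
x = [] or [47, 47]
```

'or' returns first truthy value (list)

list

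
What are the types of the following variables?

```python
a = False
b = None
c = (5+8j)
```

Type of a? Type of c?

a is assigned the constant False, which has type bool; c is assigned (5+8j), an int plus an imaginary literal (j suffix), which evaluates to complex

bool, complex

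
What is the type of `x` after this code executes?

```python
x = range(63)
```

range() returns a range object

range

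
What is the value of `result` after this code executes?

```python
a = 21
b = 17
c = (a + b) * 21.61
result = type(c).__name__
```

a is int; b is int; c is float; result = 'float'

'float'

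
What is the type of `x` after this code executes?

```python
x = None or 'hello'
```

'or' with None returns the other truthy value (str)

str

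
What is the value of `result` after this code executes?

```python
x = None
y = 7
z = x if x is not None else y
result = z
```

x = None; y = 7; z = 7; result = 7

7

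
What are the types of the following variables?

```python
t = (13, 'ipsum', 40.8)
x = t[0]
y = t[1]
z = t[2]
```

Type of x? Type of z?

tuple[0] is int; tuple[2] is float

int, float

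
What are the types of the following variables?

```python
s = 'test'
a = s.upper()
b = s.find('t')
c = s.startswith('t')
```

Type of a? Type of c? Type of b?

upper() returns str; startswith() returns bool; find() returns int

str, bool, int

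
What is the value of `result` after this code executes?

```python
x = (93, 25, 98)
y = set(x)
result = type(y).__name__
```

x is tuple; y is set; result = 'set'

'set'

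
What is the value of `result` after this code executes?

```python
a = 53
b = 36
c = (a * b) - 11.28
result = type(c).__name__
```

a is int; b is int; c is float; result = 'float'

'float'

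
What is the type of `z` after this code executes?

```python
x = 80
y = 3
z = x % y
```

int % int = int

int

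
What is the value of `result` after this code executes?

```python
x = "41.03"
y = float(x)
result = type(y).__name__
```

x is str; y is float; result = 'float'

'float'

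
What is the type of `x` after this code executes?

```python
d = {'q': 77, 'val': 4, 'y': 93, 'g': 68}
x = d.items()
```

dict.items() returns dict_items view

dict_items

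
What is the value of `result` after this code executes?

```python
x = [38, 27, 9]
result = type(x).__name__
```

x is list; result = 'list'

'list'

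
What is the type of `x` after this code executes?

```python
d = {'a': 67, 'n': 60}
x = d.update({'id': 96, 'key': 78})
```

dict.update() returns None

NoneType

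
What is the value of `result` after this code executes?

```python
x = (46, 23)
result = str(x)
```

x = (46, 23); result = '(46, 23)'

'(46, 23)'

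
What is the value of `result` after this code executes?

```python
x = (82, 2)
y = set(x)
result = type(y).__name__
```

x is tuple; y is set; result = 'set'

'set'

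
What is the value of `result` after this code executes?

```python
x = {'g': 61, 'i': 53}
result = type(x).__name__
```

x is dict; result = 'dict'

'dict'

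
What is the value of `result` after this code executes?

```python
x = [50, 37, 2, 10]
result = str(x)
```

x = [50, 37, 2, 10]; result = '[50, 37, 2, 10]'

'[50, 37, 2, 10]'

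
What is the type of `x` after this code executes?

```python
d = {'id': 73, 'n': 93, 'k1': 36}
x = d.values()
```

.values() returns dict_values view

dict_values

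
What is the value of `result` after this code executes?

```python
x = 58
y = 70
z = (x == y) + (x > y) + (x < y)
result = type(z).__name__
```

x is int; y is int; z is int; result = 'int'

'int'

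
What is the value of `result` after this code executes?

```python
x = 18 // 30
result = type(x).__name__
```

x is int; result = 'int'

'int'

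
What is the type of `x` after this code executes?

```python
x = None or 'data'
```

'or' with None returns the other truthy value (str)

str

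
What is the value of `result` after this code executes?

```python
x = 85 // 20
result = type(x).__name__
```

x is int; result = 'int'

'int'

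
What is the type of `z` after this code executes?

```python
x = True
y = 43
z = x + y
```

bool + int = int (bool is subclass of int)

int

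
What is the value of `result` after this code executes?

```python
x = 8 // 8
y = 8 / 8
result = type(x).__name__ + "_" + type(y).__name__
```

x is int; y is float; result = 'int_float'

'int_float'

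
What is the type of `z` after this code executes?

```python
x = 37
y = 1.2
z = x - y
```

int - float = float

float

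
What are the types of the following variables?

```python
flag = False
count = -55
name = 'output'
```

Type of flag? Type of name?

flag is assigned the constant False, which has type bool; name is assigned a quoted string literal, so it is a str

bool, str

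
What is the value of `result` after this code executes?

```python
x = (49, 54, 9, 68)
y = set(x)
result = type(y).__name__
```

x is tuple; y is set; result = 'set'

'set'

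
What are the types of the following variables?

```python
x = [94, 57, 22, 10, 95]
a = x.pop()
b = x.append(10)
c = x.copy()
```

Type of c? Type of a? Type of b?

copy() returns list; pop() returns element; append() returns None

list, int, NoneType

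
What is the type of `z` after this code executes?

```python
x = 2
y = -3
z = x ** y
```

int ** negative = float

float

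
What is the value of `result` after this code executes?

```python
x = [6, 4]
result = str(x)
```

x = [6, 4]; result = '[6, 4]'

'[6, 4]'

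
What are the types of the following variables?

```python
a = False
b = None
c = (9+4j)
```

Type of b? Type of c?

b is assigned None, whose type is NoneType; c is assigned (9+4j), an int plus an imaginary literal (j suffix), which evaluates to complex

NoneType, complex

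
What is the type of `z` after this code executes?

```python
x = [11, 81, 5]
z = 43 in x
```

'in' operator returns bool

bool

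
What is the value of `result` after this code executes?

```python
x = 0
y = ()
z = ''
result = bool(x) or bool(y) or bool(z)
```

x = 0; y = (); z = ''; result = False

False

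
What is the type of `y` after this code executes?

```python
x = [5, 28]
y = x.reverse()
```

list.reverse() returns None

NoneType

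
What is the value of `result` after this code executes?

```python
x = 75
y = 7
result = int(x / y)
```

x = 75; y = 7; result = 10

10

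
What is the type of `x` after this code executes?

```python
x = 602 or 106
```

'or' returns first truthy value (int)

int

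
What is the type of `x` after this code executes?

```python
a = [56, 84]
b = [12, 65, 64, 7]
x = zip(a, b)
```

zip() returns a zip object

zip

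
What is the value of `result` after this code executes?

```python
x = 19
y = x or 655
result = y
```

x = 19; y = 19; result = 19

19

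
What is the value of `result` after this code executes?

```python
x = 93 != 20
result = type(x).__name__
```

x is bool; result = 'bool'

'bool'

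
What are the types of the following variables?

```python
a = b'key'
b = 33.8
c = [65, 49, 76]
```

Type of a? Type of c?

a is assigned a bytes literal (b'...' prefix); c is assigned a list literal (square brackets)

bytes, list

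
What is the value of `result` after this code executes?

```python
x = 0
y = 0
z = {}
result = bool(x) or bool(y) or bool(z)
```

x = 0; y = 0; z = {}; result = False

False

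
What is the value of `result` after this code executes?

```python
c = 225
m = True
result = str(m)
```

c = 225; m = True; result = 'True'

'True'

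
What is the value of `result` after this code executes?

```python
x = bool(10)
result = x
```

x = True; result = True

True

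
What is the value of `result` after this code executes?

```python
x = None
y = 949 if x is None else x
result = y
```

x = None; y = 949; result = 949

949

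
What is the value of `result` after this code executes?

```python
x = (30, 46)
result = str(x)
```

x = (30, 46); result = '(30, 46)'

'(30, 46)'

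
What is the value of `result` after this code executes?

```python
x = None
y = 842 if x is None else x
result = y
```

x = None; y = 842; result = 842

842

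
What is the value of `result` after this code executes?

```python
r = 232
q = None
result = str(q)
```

r = 232; q = None; result = 'None'

'None'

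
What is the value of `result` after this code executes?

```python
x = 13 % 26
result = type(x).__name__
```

x is int; result = 'int'

'int'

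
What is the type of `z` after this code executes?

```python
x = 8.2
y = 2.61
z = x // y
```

float // float = float

float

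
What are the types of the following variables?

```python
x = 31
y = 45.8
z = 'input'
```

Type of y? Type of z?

y is assigned a number with a decimal point, so it is a float; z is assigned a quoted string literal, so it is a str

float, str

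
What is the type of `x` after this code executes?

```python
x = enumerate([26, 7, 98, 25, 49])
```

enumerate() returns an enumerate object

enumerate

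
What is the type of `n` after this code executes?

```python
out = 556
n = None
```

None has type NoneType

NoneType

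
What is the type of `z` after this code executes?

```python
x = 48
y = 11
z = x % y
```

int % int = int

int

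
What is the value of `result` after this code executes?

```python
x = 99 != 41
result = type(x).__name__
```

x is bool; result = 'bool'

'bool'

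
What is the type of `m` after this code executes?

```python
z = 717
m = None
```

None has type NoneType

NoneType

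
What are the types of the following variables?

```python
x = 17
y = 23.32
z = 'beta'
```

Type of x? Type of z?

x is assigned a bare integer (no decimal point), so it is an int; z is assigned a quoted string literal, so it is a str

int, str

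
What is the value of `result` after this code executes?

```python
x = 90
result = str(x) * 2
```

x = 90; result = '9090'

'9090'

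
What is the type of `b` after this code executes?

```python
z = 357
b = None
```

None has type NoneType

NoneType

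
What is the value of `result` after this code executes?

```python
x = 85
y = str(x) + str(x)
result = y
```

x = 85; y = '8585'; result = '8585'

'8585'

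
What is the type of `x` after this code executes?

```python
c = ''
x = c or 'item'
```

'or' returns first truthy value (str)

str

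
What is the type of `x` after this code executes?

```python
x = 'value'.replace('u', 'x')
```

str.replace() returns str

str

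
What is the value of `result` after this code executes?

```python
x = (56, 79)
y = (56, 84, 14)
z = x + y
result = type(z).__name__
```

x is tuple; y is tuple; z is tuple; result = 'tuple'

'tuple'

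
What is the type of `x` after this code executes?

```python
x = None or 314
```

'or' with None returns the other truthy value

int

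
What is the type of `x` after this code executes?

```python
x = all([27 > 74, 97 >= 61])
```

all() returns bool

bool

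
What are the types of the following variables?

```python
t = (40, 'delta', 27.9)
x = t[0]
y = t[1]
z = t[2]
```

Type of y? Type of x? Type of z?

tuple[1] is str; tuple[0] is int; tuple[2] is float

str, int, float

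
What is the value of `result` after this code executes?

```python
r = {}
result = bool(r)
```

r = {}; result = False

False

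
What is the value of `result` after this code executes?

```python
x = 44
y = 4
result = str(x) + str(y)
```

x = 44; y = 4; result = '444'

'444'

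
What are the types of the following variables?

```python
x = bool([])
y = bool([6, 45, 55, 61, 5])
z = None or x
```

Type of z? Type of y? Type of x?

None or bool returns the bool; bool() returns bool; bool() returns bool

bool, bool, bool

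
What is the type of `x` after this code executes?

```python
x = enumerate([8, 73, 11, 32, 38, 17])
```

enumerate() returns an enumerate object

enumerate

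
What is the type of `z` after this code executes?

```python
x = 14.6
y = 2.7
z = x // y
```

float // float = float

float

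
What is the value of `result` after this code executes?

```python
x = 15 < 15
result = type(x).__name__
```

x is bool; result = 'bool'

'bool'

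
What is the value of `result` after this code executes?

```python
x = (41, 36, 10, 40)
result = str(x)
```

x = (41, 36, 10, 40); result = '(41, 36, 10, 40)'

'(41, 36, 10, 40)'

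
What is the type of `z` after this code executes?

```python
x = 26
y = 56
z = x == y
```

Equality comparison returns bool

bool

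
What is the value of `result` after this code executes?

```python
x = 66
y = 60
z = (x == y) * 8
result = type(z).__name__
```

x is int; y is int; z is int; result = 'int'

'int'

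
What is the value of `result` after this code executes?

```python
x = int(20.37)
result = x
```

x = 20; result = 20

20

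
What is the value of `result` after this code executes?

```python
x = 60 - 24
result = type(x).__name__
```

x is int; result = 'int'

'int'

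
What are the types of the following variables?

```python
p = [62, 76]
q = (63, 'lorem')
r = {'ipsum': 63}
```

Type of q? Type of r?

q is assigned a tuple (parenthesized, comma-separated values); r is assigned a dict literal ({key: value})

tuple, dict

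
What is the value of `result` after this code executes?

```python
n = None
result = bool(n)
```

n = None; result = False

False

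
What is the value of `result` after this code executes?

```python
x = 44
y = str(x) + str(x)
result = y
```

x = 44; y = '4444'; result = '4444'

'4444'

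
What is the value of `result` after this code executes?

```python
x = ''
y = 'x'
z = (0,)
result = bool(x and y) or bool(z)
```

x = ''; y = 'x'; z = (0,); result = True

True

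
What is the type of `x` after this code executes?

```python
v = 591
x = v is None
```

'is' comparison returns bool

bool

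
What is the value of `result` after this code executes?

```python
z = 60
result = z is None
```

z = 60; result = False

False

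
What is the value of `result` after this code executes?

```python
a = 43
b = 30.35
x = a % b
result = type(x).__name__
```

a is int; b is float; x is float; result = 'float'

'float'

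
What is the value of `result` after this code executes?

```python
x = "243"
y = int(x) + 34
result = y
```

x = '243'; y = 277; result = 277

277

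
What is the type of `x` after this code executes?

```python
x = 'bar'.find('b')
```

str.find() returns int index

int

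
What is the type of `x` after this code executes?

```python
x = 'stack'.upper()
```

str.upper() returns str

str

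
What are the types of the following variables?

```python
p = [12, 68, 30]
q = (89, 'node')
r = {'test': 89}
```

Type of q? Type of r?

q is assigned a tuple (parenthesized, comma-separated values); r is assigned a dict literal ({key: value})

tuple, dict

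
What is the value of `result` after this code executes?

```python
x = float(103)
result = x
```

x = 103.0; result = 103.0

103.0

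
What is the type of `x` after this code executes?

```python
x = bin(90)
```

bin() returns str representation

str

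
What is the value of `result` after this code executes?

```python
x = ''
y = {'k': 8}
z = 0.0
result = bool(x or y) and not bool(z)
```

x = ''; y = {'k': 8}; z = 0.0; result = True

True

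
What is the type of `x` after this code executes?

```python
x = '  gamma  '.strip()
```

str.strip() returns str

str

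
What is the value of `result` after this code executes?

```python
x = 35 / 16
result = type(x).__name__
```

x is float; result = 'float'

'float'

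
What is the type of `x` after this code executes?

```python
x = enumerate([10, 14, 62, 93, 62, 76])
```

enumerate() returns an enumerate object

enumerate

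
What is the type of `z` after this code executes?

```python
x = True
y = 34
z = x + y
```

bool + int = int (bool is subclass of int)

int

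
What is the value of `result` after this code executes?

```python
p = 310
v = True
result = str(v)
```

p = 310; v = True; result = 'True'

'True'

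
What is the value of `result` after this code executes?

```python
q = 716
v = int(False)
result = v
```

q = 716; v = 0; result = 0

0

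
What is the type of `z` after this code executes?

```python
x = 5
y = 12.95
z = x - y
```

int - float = float

float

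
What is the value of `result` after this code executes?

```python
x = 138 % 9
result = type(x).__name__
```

x is int; result = 'int'

'int'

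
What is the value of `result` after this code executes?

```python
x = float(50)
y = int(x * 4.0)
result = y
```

x = 50.0; y = 200; result = 200

200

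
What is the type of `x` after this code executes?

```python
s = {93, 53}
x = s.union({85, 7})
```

set.union() returns a new set

set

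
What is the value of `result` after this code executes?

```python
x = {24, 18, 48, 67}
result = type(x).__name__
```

x is set; result = 'set'

'set'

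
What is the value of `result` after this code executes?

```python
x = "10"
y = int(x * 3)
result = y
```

x = '10'; y = 101010; result = 101010

101010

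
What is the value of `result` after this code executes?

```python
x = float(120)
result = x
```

x = 120.0; result = 120.0

120.0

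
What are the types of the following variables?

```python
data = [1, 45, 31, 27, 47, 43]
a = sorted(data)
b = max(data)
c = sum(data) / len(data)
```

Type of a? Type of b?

sorted() returns list; max of ints returns int

list, int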